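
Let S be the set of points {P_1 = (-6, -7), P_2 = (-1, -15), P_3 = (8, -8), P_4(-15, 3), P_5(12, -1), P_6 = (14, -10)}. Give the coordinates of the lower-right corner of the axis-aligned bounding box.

x-range [-15, 14], y-range [-15, 3].
The lower-right corner is (14, -15).

(14, -15)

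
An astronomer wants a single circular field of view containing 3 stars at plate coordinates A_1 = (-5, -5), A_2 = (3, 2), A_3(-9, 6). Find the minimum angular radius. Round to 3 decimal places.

Side lengths²: A_1A_2² = 113, A_1A_3² = 137, A_2A_3² = 160.
Since A_2A_3² = 160 < 137 + 113 = 250, the triangle is acute, so the smallest enclosing circle is the circumcircle.
Circumcentre = (-219/58, 97/58), r² = 77405/1682.
r = √(77405/1682) ≈ 6.784.

6.784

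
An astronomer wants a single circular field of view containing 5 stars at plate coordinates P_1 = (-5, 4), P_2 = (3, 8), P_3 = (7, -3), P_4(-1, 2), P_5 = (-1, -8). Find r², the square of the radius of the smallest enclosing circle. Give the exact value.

68

The farthest pair is P_2–P_5 with squared distance 272. The circle on this segment as diameter has centre (1, 0) and r² = 272/4 = 68.
Check P_1: distance² to centre = 52 ≤ 68, so it lies inside.
All remaining points lie in this disk, and no smaller disk contains both endpoints, so this is the minimum enclosing circle.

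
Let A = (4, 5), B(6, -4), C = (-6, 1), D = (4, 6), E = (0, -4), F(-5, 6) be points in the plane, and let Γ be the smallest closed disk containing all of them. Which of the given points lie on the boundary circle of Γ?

B, F

By Welzl's lemma the MEC is supported by two points (diametrically opposite) or three points (on a circumcircle).
The farthest pair is B–F with squared distance 221. The circle on this segment as diameter has centre (0.5, 1) and r² = 221/4 = 55.25.
Check A: distance² to centre = 28.25 ≤ 55.25, so it lies inside.
All remaining points lie in this disk, and no smaller disk contains both endpoints, so this is the minimum enclosing circle.
The points at distance exactly r from the centre are B, F — 2 points.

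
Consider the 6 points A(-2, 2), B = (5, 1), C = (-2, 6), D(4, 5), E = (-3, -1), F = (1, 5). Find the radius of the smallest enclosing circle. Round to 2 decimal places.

A smallest enclosing disk is always determined by at most three of the input points on its boundary.
The minimum enclosing circle is determined by three boundary points: B, C, E.
Their circumcentre is (13/27, 56/27) with r² = 15725/729.
The farthest remaining point D is at distance² 15266/729 ≤ 15725/729.
r = √(15725/729) ≈ 4.64.

4.64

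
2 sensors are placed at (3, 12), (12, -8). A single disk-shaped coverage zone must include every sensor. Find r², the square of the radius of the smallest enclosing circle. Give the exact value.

The smallest circle enclosing two points has them as diameter endpoints.
Centre = midpoint = (7.5, 2); r² = |(3, 12)−(12, -8)|²/4 = 481/4 = 120.25.

120.25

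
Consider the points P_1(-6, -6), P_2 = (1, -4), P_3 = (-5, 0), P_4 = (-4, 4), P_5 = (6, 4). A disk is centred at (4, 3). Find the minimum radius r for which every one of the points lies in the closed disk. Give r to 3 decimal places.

The required radius is the distance from (4, 3) to the farthest point.
Squared distances: 181, 58, 90, 65, 5.
Maximum is 181, attained at P_1.
r = √181 ≈ 13.454.

13.454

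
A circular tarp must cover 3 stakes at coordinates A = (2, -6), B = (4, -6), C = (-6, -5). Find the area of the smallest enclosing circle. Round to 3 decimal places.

79.325

Side lengths²: AB² = 4, AC² = 65, BC² = 101.
Since BC² = 101 ≥ 65 + 4 = 69, the angle opposite BC is not acute, so the smallest enclosing circle has BC as diameter.
Centre = midpoint of BC = (-1, -5.5), r² = 101/4 = 25.25.
Area = π·r² = π·25.25 ≈ 79.325.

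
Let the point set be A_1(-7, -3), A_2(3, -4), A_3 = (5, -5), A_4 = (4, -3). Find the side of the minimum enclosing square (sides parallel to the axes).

12

The bounding box has width 12 and height 2.
An axis-aligned square enclosing the set must have side ≥ max(width, height).
So the minimum side is max(12, 2) = 12.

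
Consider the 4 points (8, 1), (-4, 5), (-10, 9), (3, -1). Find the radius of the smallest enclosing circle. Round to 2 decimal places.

9.85

By Welzl's lemma the MEC is supported by two points (diametrically opposite) or three points (on a circumcircle).
The farthest pair is (8, 1)–(-10, 9) with squared distance 388. The circle on this segment as diameter has centre (-1, 5) and r² = 388/4 = 97.
Check (-4, 5): distance² to centre = 9 ≤ 97, so it lies inside.
All remaining points lie in this disk, and no smaller disk contains both endpoints, so this is the minimum enclosing circle.
r = √97 ≈ 9.85.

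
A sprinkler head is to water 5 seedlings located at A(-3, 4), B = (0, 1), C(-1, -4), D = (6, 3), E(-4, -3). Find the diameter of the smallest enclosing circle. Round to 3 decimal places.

11.662

By Welzl's lemma the MEC is supported by two points (diametrically opposite) or three points (on a circumcircle).
The farthest pair is D–E with squared distance 136. The circle on this segment as diameter has centre (1, 0) and r² = 136/4 = 34.
Check A: distance² to centre = 32 ≤ 34, so it lies inside.
All remaining points lie in this disk, and no smaller disk contains both endpoints, so this is the minimum enclosing circle.
Diameter = 2r = 2√34 ≈ 11.662.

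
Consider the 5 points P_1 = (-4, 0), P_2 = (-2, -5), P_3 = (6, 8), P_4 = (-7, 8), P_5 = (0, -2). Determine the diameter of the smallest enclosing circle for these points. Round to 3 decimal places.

A smallest enclosing disk is always determined by at most three of the input points on its boundary.
The minimum enclosing circle is determined by three boundary points: P_2, P_3, P_4.
Their circumcentre is (-0.5, 79/26) with r² = 22601/338.
The farthest remaining point P_5 is at distance² 8665/338 ≤ 22601/338.
Diameter = 2r = 2√(22601/338) ≈ 16.354.

16.354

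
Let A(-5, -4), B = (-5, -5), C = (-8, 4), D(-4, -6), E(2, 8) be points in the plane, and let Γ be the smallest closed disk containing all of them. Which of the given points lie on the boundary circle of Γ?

C, D, E

By Welzl's lemma the MEC is supported by two points (diametrically opposite) or three points (on a circumcircle).
The farthest pair is D–E with squared distance 232. The circle on this segment as diameter has centre (-1, 1) and r² = 232/4 = 58.
Check A: distance² to centre = 41 ≤ 58, so it lies inside.
All remaining points lie in this disk, and no smaller disk contains both endpoints, so this is the minimum enclosing circle.
The points at distance exactly r from the centre are C, D, E — 3 points.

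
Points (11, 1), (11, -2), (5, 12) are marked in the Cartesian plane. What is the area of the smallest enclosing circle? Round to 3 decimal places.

182.212

Call the three points A, B, C in the order given.
Side lengths²: AB² = 9, AC² = 157, BC² = 232.
Since BC² = 232 ≥ 157 + 9 = 166, the angle opposite BC is not acute, so the smallest enclosing circle has BC as diameter.
Centre = midpoint of BC = (8, 5), r² = 232/4 = 58.
Area = π·r² = π·58 ≈ 182.212.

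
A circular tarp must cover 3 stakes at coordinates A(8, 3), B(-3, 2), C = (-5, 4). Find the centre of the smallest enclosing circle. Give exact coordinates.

Side lengths²: AB² = 122, AC² = 170, BC² = 8.
Since AC² = 170 ≥ 122 + 8 = 130, the angle opposite AC is not acute, so the smallest enclosing circle has AC as diameter.
Centre = midpoint of AC = (1.5, 3.5), r² = 170/4 = 42.5.
Centre = (1.5, 3.5).

(1.5, 3.5)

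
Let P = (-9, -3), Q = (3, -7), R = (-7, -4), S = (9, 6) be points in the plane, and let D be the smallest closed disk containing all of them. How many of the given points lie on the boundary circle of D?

By Welzl's lemma the MEC is supported by two points (diametrically opposite) or three points (on a circumcircle).
The farthest pair is P–S with squared distance 405. The circle on this segment as diameter has centre (0, 1.5) and r² = 405/4 = 101.25.
Check Q: distance² to centre = 81.25 ≤ 101.25, so it lies inside.
All remaining points lie in this disk, and no smaller disk contains both endpoints, so this is the minimum enclosing circle.
The points at distance exactly r from the centre are P, S — 2 points.

2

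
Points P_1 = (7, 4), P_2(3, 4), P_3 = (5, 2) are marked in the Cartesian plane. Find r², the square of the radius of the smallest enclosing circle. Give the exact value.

4

Side lengths²: P_1P_2² = 16, P_1P_3² = 8, P_2P_3² = 8.
Since P_1P_2² = 16 ≥ 8 + 8 = 16, the angle opposite P_1P_2 is not acute, so the smallest enclosing circle has P_1P_2 as diameter.
Centre = midpoint of P_1P_2 = (5, 4), r² = 16/4 = 4.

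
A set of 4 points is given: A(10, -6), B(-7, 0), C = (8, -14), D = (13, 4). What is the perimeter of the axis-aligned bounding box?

76

Width = max x − min x = 13 − (-7) = 20.
Height = max y − min y = 4 − (-14) = 18.
Perimeter = 2(20 + 18) = 76.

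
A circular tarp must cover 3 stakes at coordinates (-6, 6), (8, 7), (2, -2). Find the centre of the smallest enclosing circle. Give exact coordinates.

Call the three points A, B, C in the order given.
Side lengths²: AB² = 197, AC² = 128, BC² = 117.
Since AB² = 197 < 128 + 117 = 245, the triangle is acute, so the smallest enclosing circle is the circumcircle.
Circumcentre = (1.1, 5.1), r² = 51.22.
Centre = (1.1, 5.1).

(1.1, 5.1)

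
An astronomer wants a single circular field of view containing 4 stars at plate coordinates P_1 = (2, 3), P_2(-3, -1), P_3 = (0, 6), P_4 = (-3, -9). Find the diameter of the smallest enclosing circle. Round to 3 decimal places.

15.297

The minimum enclosing circle of a finite set is fixed by two of the points (as a diameter) or three (as a circumcircle).
The farthest pair is P_3–P_4 with squared distance 234. The circle on this segment as diameter has centre (-1.5, -1.5) and r² = 234/4 = 58.5.
Check P_1: distance² to centre = 32.5 ≤ 58.5, so it lies inside.
All remaining points lie in this disk, and no smaller disk contains both endpoints, so this is the minimum enclosing circle.
Diameter = 2r = 2√(58.5) ≈ 15.297.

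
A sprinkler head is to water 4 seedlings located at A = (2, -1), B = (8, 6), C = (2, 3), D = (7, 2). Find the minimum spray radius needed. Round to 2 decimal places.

4.61

The minimum enclosing circle of a finite set is fixed by two of the points (as a diameter) or three (as a circumcircle).
The farthest pair is A–B with squared distance 85. The circle on this segment as diameter has centre (5, 2.5) and r² = 85/4 = 21.25.
Check C: distance² to centre = 9.25 ≤ 21.25, so it lies inside.
All remaining points lie in this disk, and no smaller disk contains both endpoints, so this is the minimum enclosing circle.
r = √(21.25) ≈ 4.61.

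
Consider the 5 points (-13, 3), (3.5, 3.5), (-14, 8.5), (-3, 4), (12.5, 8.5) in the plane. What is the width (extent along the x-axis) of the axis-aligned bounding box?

26.5

max x = 12.5, min x = -14, so width = 26.5.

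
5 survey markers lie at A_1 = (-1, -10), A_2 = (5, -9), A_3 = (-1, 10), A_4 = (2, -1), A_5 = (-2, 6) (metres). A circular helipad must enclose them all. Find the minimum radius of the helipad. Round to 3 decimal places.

10.100

A smallest enclosing disk is always determined by at most three of the input points on its boundary.
The minimum enclosing circle is determined by three boundary points: A_1, A_2, A_3.
Their circumcentre is (5/12, 0) with r² = 14689/144.
The farthest remaining point A_5 is at distance² 6025/144 ≤ 14689/144.
r = √(14689/144) ≈ 10.100.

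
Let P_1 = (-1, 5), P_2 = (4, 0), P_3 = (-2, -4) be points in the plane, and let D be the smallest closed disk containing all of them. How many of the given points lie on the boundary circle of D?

3

Side lengths²: P_1P_2² = 50, P_1P_3² = 82, P_2P_3² = 52.
Since P_1P_3² = 82 < 52 + 50 = 102, the triangle is acute, so the smallest enclosing circle is the circumcircle.
Circumcentre = (-0.6, 0.4), r² = 21.32.
The points at distance exactly r from the centre are P_1, P_2, P_3 — 3 points.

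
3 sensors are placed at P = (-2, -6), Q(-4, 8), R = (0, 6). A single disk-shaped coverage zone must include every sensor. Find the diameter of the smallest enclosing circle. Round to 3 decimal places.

14.142

Side lengths²: PQ² = 200, PR² = 148, QR² = 20.
Since PQ² = 200 ≥ 148 + 20 = 168, the angle opposite PQ is not acute, so the smallest enclosing circle has PQ as diameter.
Centre = midpoint of PQ = (-3, 1), r² = 200/4 = 50.
Diameter = 2r = 2√50 ≈ 14.142.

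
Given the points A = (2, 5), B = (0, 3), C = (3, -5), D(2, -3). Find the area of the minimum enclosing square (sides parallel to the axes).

100

The bounding box has width 3 and height 10.
An axis-aligned square enclosing the set must have side ≥ max(width, height).
So the minimum side is max(3, 10) = 10.
Area = 10² = 100.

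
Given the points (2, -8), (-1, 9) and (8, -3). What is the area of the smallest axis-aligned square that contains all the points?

The bounding box has width 9 and height 17.
An axis-aligned square enclosing the set must have side ≥ max(width, height).
So the minimum side is max(9, 17) = 17.
Area = 17² = 289.

289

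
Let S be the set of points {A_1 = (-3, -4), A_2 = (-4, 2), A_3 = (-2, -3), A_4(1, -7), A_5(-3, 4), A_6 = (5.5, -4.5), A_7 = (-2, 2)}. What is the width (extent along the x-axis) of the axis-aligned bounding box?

9.5

max x = 5.5, min x = -4, so width = 9.5.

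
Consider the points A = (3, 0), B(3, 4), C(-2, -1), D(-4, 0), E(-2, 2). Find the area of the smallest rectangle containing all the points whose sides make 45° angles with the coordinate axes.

In coordinates u = x + y, v = x − y the rectangle is axis-aligned; the map (x,y)→(u,v) scales areas by 2.
u-values: 3, 7, -3, -4, 0; range = 7 − (-4) = 11.
v-values: 3, -1, -1, -4, -4; range = 3 − (-4) = 7.
Area = (11 × 7) / 2 = 38.5.

38.5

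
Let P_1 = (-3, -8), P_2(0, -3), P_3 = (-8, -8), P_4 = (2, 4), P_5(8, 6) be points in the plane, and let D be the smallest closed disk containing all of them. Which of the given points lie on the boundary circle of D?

A smallest enclosing disk is always determined by at most three of the input points on its boundary.
The farthest pair is P_3–P_5 with squared distance 452. The circle on this segment as diameter has centre (0, -1) and r² = 452/4 = 113.
Check P_1: distance² to centre = 58 ≤ 113, so it lies inside.
All remaining points lie in this disk, and no smaller disk contains both endpoints, so this is the minimum enclosing circle.
The points at distance exactly r from the centre are P_3, P_5 — 2 points.

P_3, P_5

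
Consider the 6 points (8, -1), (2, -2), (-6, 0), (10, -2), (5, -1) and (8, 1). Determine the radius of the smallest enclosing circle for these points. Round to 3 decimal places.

8.062

By Welzl's lemma the MEC is supported by two points (diametrically opposite) or three points (on a circumcircle).
The farthest pair is (-6, 0)–(10, -2) with squared distance 260. The circle on this segment as diameter has centre (2, -1) and r² = 260/4 = 65.
Check (8, -1): distance² to centre = 36 ≤ 65, so it lies inside.
All remaining points lie in this disk, and no smaller disk contains both endpoints, so this is the minimum enclosing circle.
r = √65 ≈ 8.062.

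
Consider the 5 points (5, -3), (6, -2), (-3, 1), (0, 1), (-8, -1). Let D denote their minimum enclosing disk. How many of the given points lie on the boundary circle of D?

2

By Welzl's lemma the MEC is supported by two points (diametrically opposite) or three points (on a circumcircle).
The farthest pair is (6, -2)–(-8, -1) with squared distance 197. The circle on this segment as diameter has centre (-1, -1.5) and r² = 197/4 = 49.25.
Check (5, -3): distance² to centre = 38.25 ≤ 49.25, so it lies inside.
All remaining points lie in this disk, and no smaller disk contains both endpoints, so this is the minimum enclosing circle.
The points at distance exactly r from the centre are (6, -2), (-8, -1) — 2 points.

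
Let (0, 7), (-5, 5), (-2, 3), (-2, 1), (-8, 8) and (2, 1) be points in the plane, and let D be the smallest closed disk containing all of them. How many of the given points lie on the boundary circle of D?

The minimum enclosing circle of a finite set is fixed by two of the points (as a diameter) or three (as a circumcircle).
The farthest pair is (-8, 8)–(2, 1) with squared distance 149. The circle on this segment as diameter has centre (-3, 4.5) and r² = 149/4 = 37.25.
Check (0, 7): distance² to centre = 15.25 ≤ 37.25, so it lies inside.
All remaining points lie in this disk, and no smaller disk contains both endpoints, so this is the minimum enclosing circle.
The points at distance exactly r from the centre are (-8, 8), (2, 1) — 2 points.

2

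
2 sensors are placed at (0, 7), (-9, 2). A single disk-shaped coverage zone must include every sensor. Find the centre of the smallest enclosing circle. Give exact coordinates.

(-4.5, 4.5)

The smallest circle enclosing two points has them as diameter endpoints.
Centre = midpoint = (-4.5, 4.5); r² = |(0, 7)−(-9, 2)|²/4 = 106/4 = 26.5.
Centre = (-4.5, 4.5).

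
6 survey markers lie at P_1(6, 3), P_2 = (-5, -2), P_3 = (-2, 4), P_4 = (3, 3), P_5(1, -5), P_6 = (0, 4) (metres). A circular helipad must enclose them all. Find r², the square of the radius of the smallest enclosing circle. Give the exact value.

36.5

A smallest enclosing disk is always determined by at most three of the input points on its boundary.
The farthest pair is P_1–P_2 with squared distance 146. The circle on this segment as diameter has centre (0.5, 0.5) and r² = 146/4 = 36.5.
Check P_3: distance² to centre = 18.5 ≤ 36.5, so it lies inside.
All remaining points lie in this disk, and no smaller disk contains both endpoints, so this is the minimum enclosing circle.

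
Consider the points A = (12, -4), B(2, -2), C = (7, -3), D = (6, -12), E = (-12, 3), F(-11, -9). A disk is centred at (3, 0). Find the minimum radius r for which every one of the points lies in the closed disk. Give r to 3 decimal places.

16.643

The required radius is the distance from (3, 0) to the farthest point.
Squared distances: 97, 5, 25, 153, 234, 277.
Maximum is 277, attained at F.
r = √277 ≈ 16.643.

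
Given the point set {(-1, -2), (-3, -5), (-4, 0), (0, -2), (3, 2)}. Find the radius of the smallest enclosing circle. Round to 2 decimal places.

By Welzl's lemma the MEC is supported by two points (diametrically opposite) or three points (on a circumcircle).
The farthest pair is (-3, -5)–(3, 2) with squared distance 85. The circle on this segment as diameter has centre (0, -1.5) and r² = 85/4 = 21.25.
Check (-1, -2): distance² to centre = 1.25 ≤ 21.25, so it lies inside.
All remaining points lie in this disk, and no smaller disk contains both endpoints, so this is the minimum enclosing circle.
r = √(21.25) ≈ 4.61.

4.61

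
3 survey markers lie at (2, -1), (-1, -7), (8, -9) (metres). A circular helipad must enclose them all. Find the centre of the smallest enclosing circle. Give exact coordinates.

Call the three points A, B, C in the order given.
Side lengths²: AB² = 45, AC² = 100, BC² = 85.
Since AC² = 100 < 85 + 45 = 130, the triangle is acute, so the smallest enclosing circle is the circumcircle.
Circumcentre = (4, -5.75), r² = 26.5625.
Centre = (4, -5.75).

(4, -5.75)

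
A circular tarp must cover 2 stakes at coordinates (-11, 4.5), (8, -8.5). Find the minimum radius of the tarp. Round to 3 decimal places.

11.511

The smallest circle enclosing two points has them as diameter endpoints.
Centre = midpoint = (-1.5, -2); r² = |(-11, 4.5)−(8, -8.5)|²/4 = 530/4 = 132.5.
r = √(132.5) ≈ 11.511.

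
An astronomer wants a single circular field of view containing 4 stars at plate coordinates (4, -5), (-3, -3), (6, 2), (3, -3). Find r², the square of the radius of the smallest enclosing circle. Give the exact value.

26.5

A smallest enclosing disk is always determined by at most three of the input points on its boundary.
The farthest pair is (-3, -3)–(6, 2) with squared distance 106. The circle on this segment as diameter has centre (1.5, -0.5) and r² = 106/4 = 26.5.
Check (4, -5): distance² to centre = 26.5 ≤ 26.5, so it lies inside.
All remaining points lie in this disk, and no smaller disk contains both endpoints, so this is the minimum enclosing circle.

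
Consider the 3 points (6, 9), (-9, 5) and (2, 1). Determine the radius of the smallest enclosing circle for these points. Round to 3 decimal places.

Call the three points A, B, C in the order given.
Side lengths²: AB² = 241, AC² = 80, BC² = 137.
Since AB² = 241 ≥ 137 + 80 = 217, the angle opposite AB is not acute, so the smallest enclosing circle has AB as diameter.
Centre = midpoint of AB = (-1.5, 7), r² = 241/4 = 60.25.
r = √(60.25) ≈ 7.762.

7.762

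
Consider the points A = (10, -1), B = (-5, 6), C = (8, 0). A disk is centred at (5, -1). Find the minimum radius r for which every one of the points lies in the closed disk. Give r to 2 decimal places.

The required radius is the distance from (5, -1) to the farthest point.
Squared distances: 25, 149, 10.
Maximum is 149, attained at B.
r = √149 ≈ 12.21.

12.21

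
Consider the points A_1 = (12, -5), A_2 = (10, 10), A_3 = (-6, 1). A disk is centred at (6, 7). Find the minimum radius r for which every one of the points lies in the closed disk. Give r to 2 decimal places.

13.42

The required radius is the distance from (6, 7) to the farthest point.
Squared distances: 180, 25, 180.
Maximum is 180, attained at A_1.
r = √180 ≈ 13.42.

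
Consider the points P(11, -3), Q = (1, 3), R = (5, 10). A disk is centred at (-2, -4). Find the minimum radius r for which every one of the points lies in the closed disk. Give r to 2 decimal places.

The required radius is the distance from (-2, -4) to the farthest point.
Squared distances: 170, 58, 245.
Maximum is 245, attained at R.
r = √245 ≈ 15.65.

15.65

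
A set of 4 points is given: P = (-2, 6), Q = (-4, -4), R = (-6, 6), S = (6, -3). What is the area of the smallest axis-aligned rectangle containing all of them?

120

x ranges over [-6, 6], width 12.
y ranges over [-4, 6], height 10.
Area = 12 × 10 = 120.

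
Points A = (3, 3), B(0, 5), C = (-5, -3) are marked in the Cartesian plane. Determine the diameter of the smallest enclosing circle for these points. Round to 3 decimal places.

10.004

Side lengths²: AB² = 13, AC² = 100, BC² = 89.
Since AC² = 100 < 89 + 13 = 102, the triangle is acute, so the smallest enclosing circle is the circumcircle.
Circumcentre = (-37/34, 2/17), r² = 28925/1156.
Diameter = 2r = 2√(28925/1156) ≈ 10.004.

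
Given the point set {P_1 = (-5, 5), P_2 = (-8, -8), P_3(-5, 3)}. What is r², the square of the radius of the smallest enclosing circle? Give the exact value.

Side lengths²: P_1P_2² = 178, P_1P_3² = 4, P_2P_3² = 130.
Since P_1P_2² = 178 ≥ 130 + 4 = 134, the angle opposite P_1P_2 is not acute, so the smallest enclosing circle has P_1P_2 as diameter.
Centre = midpoint of P_1P_2 = (-6.5, -1.5), r² = 178/4 = 44.5.

44.5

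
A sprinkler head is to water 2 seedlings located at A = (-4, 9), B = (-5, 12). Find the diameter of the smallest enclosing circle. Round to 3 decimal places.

The smallest circle enclosing two points has them as diameter endpoints.
Centre = midpoint = (-4.5, 10.5); r² = |AB|²/4 = 10/4 = 2.5.
Diameter = 2r = 2√(2.5) ≈ 3.162.

3.162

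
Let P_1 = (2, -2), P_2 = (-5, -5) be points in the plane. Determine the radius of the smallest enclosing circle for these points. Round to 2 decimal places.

3.81

The smallest circle enclosing two points has them as diameter endpoints.
Centre = midpoint = (-1.5, -3.5); r² = |P_1P_2|²/4 = 58/4 = 14.5.
r = √(14.5) ≈ 3.81.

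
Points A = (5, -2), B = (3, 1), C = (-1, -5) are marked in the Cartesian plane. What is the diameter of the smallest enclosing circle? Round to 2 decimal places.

Side lengths²: AB² = 13, AC² = 45, BC² = 52.
Since BC² = 52 < 45 + 13 = 58, the triangle is acute, so the smallest enclosing circle is the circumcircle.
Circumcentre = (1.375, -2.25), r² = 13.203125.
Diameter = 2r = 2√(13.203125) ≈ 7.27.

7.27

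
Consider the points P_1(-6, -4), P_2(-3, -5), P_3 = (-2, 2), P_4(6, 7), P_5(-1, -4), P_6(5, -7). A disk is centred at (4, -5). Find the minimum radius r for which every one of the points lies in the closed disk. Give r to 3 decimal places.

12.166

The required radius is the distance from (4, -5) to the farthest point.
Squared distances: 101, 49, 85, 148, 26, 5.
Maximum is 148, attained at P_4.
r = √148 ≈ 12.166.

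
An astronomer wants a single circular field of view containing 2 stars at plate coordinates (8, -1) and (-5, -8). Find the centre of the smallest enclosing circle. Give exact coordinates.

The smallest circle enclosing two points has them as diameter endpoints.
Centre = midpoint = (1.5, -4.5); r² = |(8, -1)−(-5, -8)|²/4 = 218/4 = 54.5.
Centre = (1.5, -4.5).

(1.5, -4.5)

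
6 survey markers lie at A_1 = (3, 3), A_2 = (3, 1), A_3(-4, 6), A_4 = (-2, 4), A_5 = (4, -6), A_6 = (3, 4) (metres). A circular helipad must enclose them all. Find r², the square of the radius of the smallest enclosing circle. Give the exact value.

52

The minimum enclosing circle of a finite set is fixed by two of the points (as a diameter) or three (as a circumcircle).
The farthest pair is A_3–A_5 with squared distance 208. The circle on this segment as diameter has centre (0, 0) and r² = 208/4 = 52.
Check A_1: distance² to centre = 18 ≤ 52, so it lies inside.
All remaining points lie in this disk, and no smaller disk contains both endpoints, so this is the minimum enclosing circle.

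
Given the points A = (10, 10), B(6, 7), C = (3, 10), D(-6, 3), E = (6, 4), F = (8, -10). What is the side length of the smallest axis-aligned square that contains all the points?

The bounding box has width 16 and height 20.
An axis-aligned square enclosing the set must have side ≥ max(width, height).
So the minimum side is max(16, 20) = 20.

20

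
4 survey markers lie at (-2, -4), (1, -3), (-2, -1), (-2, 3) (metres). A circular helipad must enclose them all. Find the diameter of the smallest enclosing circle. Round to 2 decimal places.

7.07

The minimum enclosing circle is determined by three boundary points: (-2, -4), (1, -3), (-2, 3).
Their circumcentre is (-1.5, -0.5) with r² = 12.5.
The farthest remaining point (-2, -1) is at distance² 0.5 ≤ 12.5.
Diameter = 2r = 2√(12.5) ≈ 7.07.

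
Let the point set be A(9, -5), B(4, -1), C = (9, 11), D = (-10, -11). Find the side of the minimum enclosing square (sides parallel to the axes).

The bounding box has width 19 and height 22.
An axis-aligned square enclosing the set must have side ≥ max(width, height).
So the minimum side is max(19, 22) = 22.

22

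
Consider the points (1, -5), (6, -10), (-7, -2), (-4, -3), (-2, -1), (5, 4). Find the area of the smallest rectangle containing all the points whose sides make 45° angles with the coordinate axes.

In coordinates u = x + y, v = x − y the rectangle is axis-aligned; the map (x,y)→(u,v) scales areas by 2.
u-values: -4, -4, -9, -7, -3, 9; range = 9 − (-9) = 18.
v-values: 6, 16, -5, -1, -1, 1; range = 16 − (-5) = 21.
Area = (18 × 21) / 2 = 189.

189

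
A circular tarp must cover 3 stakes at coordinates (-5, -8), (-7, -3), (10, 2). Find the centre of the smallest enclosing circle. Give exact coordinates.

(77/38, -87/38)

Call the three points A, B, C in the order given.
Side lengths²: AB² = 29, AC² = 325, BC² = 314.
Since AC² = 325 < 314 + 29 = 343, the triangle is acute, so the smallest enclosing circle is the circumcircle.
Circumcentre = (77/38, -87/38), r² = 59189/722.
Centre = (77/38, -87/38).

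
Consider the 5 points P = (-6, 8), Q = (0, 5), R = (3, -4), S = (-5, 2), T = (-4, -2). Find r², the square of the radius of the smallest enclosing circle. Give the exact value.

By Welzl's lemma the MEC is supported by two points (diametrically opposite) or three points (on a circumcircle).
The farthest pair is P–R with squared distance 225. The circle on this segment as diameter has centre (-1.5, 2) and r² = 225/4 = 56.25.
Check Q: distance² to centre = 11.25 ≤ 56.25, so it lies inside.
All remaining points lie in this disk, and no smaller disk contains both endpoints, so this is the minimum enclosing circle.

56.25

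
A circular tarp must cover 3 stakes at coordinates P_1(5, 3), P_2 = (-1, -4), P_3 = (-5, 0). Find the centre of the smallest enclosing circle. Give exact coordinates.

(3/26, 29/26)

Side lengths²: P_1P_2² = 85, P_1P_3² = 109, P_2P_3² = 32.
Since P_1P_3² = 109 < 85 + 32 = 117, the triangle is acute, so the smallest enclosing circle is the circumcircle.
Circumcentre = (3/26, 29/26), r² = 9265/338.
Centre = (3/26, 29/26).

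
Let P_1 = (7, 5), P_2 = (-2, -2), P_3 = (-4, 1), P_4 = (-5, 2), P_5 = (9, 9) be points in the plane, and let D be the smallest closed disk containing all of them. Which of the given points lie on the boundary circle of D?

By Welzl's lemma the MEC is supported by two points (diametrically opposite) or three points (on a circumcircle).
The minimum enclosing circle is determined by three boundary points: P_2, P_4, P_5.
Their circumcentre is (2.5, 4.5) with r² = 62.5.
The farthest remaining point P_3 is at distance² 54.5 ≤ 62.5.
The points at distance exactly r from the centre are P_2, P_4, P_5 — 3 points.

P_2, P_4, P_5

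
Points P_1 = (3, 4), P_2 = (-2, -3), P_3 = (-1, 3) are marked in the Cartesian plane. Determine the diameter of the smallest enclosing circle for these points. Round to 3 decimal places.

Side lengths²: P_1P_2² = 74, P_1P_3² = 17, P_2P_3² = 37.
Since P_1P_2² = 74 ≥ 37 + 17 = 54, the angle opposite P_1P_2 is not acute, so the smallest enclosing circle has P_1P_2 as diameter.
Centre = midpoint of P_1P_2 = (0.5, 0.5), r² = 74/4 = 18.5.
Diameter = 2r = 2√(18.5) ≈ 8.602.

8.602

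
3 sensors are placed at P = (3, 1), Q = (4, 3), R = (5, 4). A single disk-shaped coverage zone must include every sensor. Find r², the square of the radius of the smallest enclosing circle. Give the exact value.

3.25

Side lengths²: PQ² = 5, PR² = 13, QR² = 2.
Since PR² = 13 ≥ 5 + 2 = 7, the angle opposite PR is not acute, so the smallest enclosing circle has PR as diameter.
Centre = midpoint of PR = (4, 2.5), r² = 13/4 = 3.25.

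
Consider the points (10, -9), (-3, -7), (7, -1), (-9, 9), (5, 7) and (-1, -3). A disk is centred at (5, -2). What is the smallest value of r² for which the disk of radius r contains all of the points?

317

The required radius is the distance from (5, -2) to the farthest point.
Squared distances: 74, 89, 5, 317, 81, 37.
Maximum is 317, attained at (-9, 9).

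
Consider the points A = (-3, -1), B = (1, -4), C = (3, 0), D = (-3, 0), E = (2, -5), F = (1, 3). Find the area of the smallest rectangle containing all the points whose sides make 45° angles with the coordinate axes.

In coordinates u = x + y, v = x − y the rectangle is axis-aligned; the map (x,y)→(u,v) scales areas by 2.
u-values: -4, -3, 3, -3, -3, 4; range = 4 − (-4) = 8.
v-values: -2, 5, 3, -3, 7, -2; range = 7 − (-3) = 10.
Area = (8 × 10) / 2 = 40.

40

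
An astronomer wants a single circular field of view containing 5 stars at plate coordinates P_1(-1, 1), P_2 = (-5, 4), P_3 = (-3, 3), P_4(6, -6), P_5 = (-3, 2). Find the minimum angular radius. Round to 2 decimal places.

The minimum enclosing circle of a finite set is fixed by two of the points (as a diameter) or three (as a circumcircle).
The farthest pair is P_2–P_4 with squared distance 221. The circle on this segment as diameter has centre (0.5, -1) and r² = 221/4 = 55.25.
Check P_1: distance² to centre = 6.25 ≤ 55.25, so it lies inside.
All remaining points lie in this disk, and no smaller disk contains both endpoints, so this is the minimum enclosing circle.
r = √(55.25) ≈ 7.43.

7.43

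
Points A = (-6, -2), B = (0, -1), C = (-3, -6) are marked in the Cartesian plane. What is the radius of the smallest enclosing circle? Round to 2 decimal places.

Side lengths²: AB² = 37, AC² = 25, BC² = 34.
Since AB² = 37 < 34 + 25 = 59, the triangle is acute, so the smallest enclosing circle is the circumcircle.
Circumcentre = (-151/54, -49/18), r² = 15725/1458.
r = √(15725/1458) ≈ 3.28.

3.28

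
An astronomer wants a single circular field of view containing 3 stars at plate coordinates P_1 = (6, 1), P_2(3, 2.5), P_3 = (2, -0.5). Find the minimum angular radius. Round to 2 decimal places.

2.16

Side lengths²: P_1P_2² = 11.25, P_1P_3² = 18.25, P_2P_3² = 10.
Since P_1P_3² = 18.25 < 11.25 + 10 = 21.25, the triangle is acute, so the smallest enclosing circle is the circumcircle.
Circumcentre = (109/28, 15/28), r² = 1825/392.
r = √(1825/392) ≈ 2.16.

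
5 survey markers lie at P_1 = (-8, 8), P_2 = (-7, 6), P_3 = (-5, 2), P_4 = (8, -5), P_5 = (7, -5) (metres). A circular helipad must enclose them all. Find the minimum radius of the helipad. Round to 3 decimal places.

The minimum enclosing circle of a finite set is fixed by two of the points (as a diameter) or three (as a circumcircle).
The farthest pair is P_1–P_4 with squared distance 425. The circle on this segment as diameter has centre (0, 1.5) and r² = 425/4 = 106.25.
Check P_2: distance² to centre = 69.25 ≤ 106.25, so it lies inside.
All remaining points lie in this disk, and no smaller disk contains both endpoints, so this is the minimum enclosing circle.
r = √(106.25) ≈ 10.308.

10.308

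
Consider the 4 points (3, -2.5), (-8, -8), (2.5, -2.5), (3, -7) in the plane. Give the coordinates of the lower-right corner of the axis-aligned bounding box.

x-range [-8, 3], y-range [-8, -2.5].
The lower-right corner is (3, -8).

(3, -8)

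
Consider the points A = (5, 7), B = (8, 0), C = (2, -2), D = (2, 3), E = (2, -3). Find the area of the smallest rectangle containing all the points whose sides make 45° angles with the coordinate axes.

In coordinates u = x + y, v = x − y the rectangle is axis-aligned; the map (x,y)→(u,v) scales areas by 2.
u-values: 12, 8, 0, 5, -1; range = 12 − (-1) = 13.
v-values: -2, 8, 4, -1, 5; range = 8 − (-2) = 10.
Area = (13 × 10) / 2 = 65.

65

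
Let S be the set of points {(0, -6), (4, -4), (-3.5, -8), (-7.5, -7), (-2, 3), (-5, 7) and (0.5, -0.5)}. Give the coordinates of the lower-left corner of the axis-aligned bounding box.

(-7.5, -8)

x-range [-7.5, 4], y-range [-8, 7].
The lower-left corner is (-7.5, -8).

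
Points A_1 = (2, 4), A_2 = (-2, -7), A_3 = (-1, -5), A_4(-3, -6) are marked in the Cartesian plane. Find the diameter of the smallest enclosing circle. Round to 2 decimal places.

11.70

A smallest enclosing disk is always determined by at most three of the input points on its boundary.
The farthest pair is A_1–A_2 with squared distance 137. The circle on this segment as diameter has centre (0, -1.5) and r² = 137/4 = 34.25.
Check A_3: distance² to centre = 13.25 ≤ 34.25, so it lies inside.
All remaining points lie in this disk, and no smaller disk contains both endpoints, so this is the minimum enclosing circle.
Diameter = 2r = 2√(34.25) ≈ 11.70.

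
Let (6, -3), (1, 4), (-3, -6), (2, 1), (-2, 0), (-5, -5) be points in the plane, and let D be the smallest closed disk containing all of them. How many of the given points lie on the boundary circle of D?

3

A smallest enclosing disk is always determined by at most three of the input points on its boundary.
The minimum enclosing circle is determined by three boundary points: (6, -3), (1, 4), (-5, -5).
Their circumcentre is (7/58, -111/58) with r² = 60125/1682.
The farthest remaining point (-3, -6) is at distance² 44465/1682 ≤ 60125/1682.
The points at distance exactly r from the centre are (6, -3), (1, 4), (-5, -5) — 3 points.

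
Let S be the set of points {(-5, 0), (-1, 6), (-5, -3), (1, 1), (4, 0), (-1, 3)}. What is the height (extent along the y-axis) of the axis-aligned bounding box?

max y = 6, min y = -3, so height = 9.

9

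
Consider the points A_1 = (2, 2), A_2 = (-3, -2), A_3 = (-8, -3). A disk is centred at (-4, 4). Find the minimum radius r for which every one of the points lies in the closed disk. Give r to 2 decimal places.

The required radius is the distance from (-4, 4) to the farthest point.
Squared distances: 40, 37, 65.
Maximum is 65, attained at A_3.
r = √65 ≈ 8.06.

8.06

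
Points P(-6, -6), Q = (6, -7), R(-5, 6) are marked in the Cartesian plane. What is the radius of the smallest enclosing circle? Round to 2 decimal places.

Side lengths²: PQ² = 145, PR² = 145, QR² = 290.
Since QR² = 290 ≥ 145 + 145 = 290, the angle opposite QR is not acute, so the smallest enclosing circle has QR as diameter.
Centre = midpoint of QR = (0.5, -0.5), r² = 290/4 = 72.5.
r = √(72.5) ≈ 8.51.

8.51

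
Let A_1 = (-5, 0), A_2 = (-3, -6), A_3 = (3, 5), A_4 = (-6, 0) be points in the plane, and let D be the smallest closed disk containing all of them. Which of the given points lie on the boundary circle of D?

A_2, A_3

A smallest enclosing disk is always determined by at most three of the input points on its boundary.
The farthest pair is A_2–A_3 with squared distance 157. The circle on this segment as diameter has centre (0, -0.5) and r² = 157/4 = 39.25.
Check A_1: distance² to centre = 25.25 ≤ 39.25, so it lies inside.
All remaining points lie in this disk, and no smaller disk contains both endpoints, so this is the minimum enclosing circle.
The points at distance exactly r from the centre are A_2, A_3 — 2 points.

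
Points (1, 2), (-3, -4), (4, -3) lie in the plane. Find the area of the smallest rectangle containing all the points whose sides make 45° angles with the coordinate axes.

In coordinates u = x + y, v = x − y the rectangle is axis-aligned; the map (x,y)→(u,v) scales areas by 2.
u-values: 3, -7, 1; range = 3 − (-7) = 10.
v-values: -1, 1, 7; range = 7 − (-1) = 8.
Area = (10 × 8) / 2 = 40.

40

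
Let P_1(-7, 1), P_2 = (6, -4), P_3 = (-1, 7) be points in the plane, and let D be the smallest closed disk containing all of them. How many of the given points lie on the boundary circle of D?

Side lengths²: P_1P_2² = 194, P_1P_3² = 72, P_2P_3² = 170.
Since P_1P_2² = 194 < 170 + 72 = 242, the triangle is acute, so the smallest enclosing circle is the circumcircle.
Circumcentre = (1/18, -1/18), r² = 8245/162.
The points at distance exactly r from the centre are P_1, P_2, P_3 — 3 points.

3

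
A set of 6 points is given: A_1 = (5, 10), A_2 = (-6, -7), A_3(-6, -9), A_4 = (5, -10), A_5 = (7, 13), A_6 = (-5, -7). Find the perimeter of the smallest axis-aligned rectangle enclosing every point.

72

Width = max x − min x = 7 − (-6) = 13.
Height = max y − min y = 13 − (-10) = 23.
Perimeter = 2(13 + 23) = 72.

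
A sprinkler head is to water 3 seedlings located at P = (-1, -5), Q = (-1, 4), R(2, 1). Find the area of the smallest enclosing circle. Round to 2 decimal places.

63.62

Side lengths²: PQ² = 81, PR² = 45, QR² = 18.
Since PQ² = 81 ≥ 45 + 18 = 63, the angle opposite PQ is not acute, so the smallest enclosing circle has PQ as diameter.
Centre = midpoint of PQ = (-1, -0.5), r² = 81/4 = 20.25.
Area = π·r² = π·20.25 ≈ 63.62.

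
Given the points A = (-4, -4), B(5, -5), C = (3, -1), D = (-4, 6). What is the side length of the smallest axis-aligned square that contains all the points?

11

The bounding box has width 9 and height 11.
An axis-aligned square enclosing the set must have side ≥ max(width, height).
So the minimum side is max(9, 11) = 11.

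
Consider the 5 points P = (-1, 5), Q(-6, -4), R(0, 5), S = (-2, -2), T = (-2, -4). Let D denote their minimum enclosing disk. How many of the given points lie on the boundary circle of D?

2

By Welzl's lemma the MEC is supported by two points (diametrically opposite) or three points (on a circumcircle).
The farthest pair is Q–R with squared distance 117. The circle on this segment as diameter has centre (-3, 0.5) and r² = 117/4 = 29.25.
Check P: distance² to centre = 24.25 ≤ 29.25, so it lies inside.
All remaining points lie in this disk, and no smaller disk contains both endpoints, so this is the minimum enclosing circle.
The points at distance exactly r from the centre are Q, R — 2 points.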